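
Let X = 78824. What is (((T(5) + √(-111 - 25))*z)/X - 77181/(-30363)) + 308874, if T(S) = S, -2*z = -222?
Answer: 246414824067499/797777704 + 111*I*√34/39412 ≈ 3.0888e+5 + 0.016422*I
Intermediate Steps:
z = 111 (z = -½*(-222) = 111)
(((T(5) + √(-111 - 25))*z)/X - 77181/(-30363)) + 308874 = (((5 + √(-111 - 25))*111)/78824 - 77181/(-30363)) + 308874 = (((5 + √(-136))*111)*(1/78824) - 77181*(-1/30363)) + 308874 = (((5 + 2*I*√34)*111)*(1/78824) + 25727/10121) + 308874 = ((555 + 222*I*√34)*(1/78824) + 25727/10121) + 308874 = ((555/78824 + 111*I*√34/39412) + 25727/10121) + 308874 = (2033522203/797777704 + 111*I*√34/39412) + 308874 = 246414824067499/797777704 + 111*I*√34/39412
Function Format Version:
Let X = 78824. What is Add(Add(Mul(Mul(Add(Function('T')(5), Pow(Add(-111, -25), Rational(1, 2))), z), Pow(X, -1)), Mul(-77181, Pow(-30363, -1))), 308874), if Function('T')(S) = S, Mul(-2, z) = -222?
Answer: Add(Rational(246414824067499, 797777704), Mul(Rational(111, 39412), I, Pow(34, Rational(1, 2)))) ≈ Add(3.0888e+5, Mul(0.016422, I))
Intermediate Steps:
z = 111 (z = Mul(Rational(-1, 2), -222) = 111)
Add(Add(Mul(Mul(Add(Function('T')(5), Pow(Add(-111, -25), Rational(1, 2))), z), Pow(X, -1)), Mul(-77181, Pow(-30363, -1))), 308874) = Add(Add(Mul(Mul(Add(5, Pow(Add(-111, -25), Rational(1, 2))), 111), Pow(78824, -1)), Mul(-77181, Pow(-30363, -1))), 308874) = Add(Add(Mul(Mul(Add(5, Pow(-136, Rational(1, 2))), 111), Rational(1, 78824)), Mul(-77181, Rational(-1, 30363))), 308874) = Add(Add(Mul(Mul(Add(5, Mul(2, I, Pow(34, Rational(1, 2)))), 111), Rational(1, 78824)), Rational(25727, 10121)), 308874) = Add(Add(Mul(Add(555, Mul(222, I, Pow(34, Rational(1, 2)))), Rational(1, 78824)), Rational(25727, 10121)), 308874) = Add(Add(Add(Rational(555, 78824), Mul(Rational(111, 39412), I, Pow(34, Rational(1, 2)))), Rational(25727, 10121)), 308874) = Add(Add(Rational(2033522203, 797777704), Mul(Rational(111, 39412), I, Pow(34, Rational(1, 2)))), 308874) = Add(Rational(246414824067499, 797777704), Mul(Rational(111, 39412), I, Pow(34, Rational(1, 2))))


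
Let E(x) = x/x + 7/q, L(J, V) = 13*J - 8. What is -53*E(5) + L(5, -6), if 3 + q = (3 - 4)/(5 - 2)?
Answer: 1153/10 ≈ 115.30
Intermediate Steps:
L(J, V) = -8 + 13*J
q = -10/3 (q = -3 + (3 - 4)/(5 - 2) = -3 - 1/3 = -3 - 1*⅓ = -3 - ⅓ = -10/3 ≈ -3.3333)
E(x) = -11/10 (E(x) = x/x + 7/(-10/3) = 1 + 7*(-3/10) = 1 - 21/10 = -11/10)
-53*E(5) + L(5, -6) = -53*(-11/10) + (-8 + 13*5) = 583/10 + (-8 + 65) = 583/10 + 57 = 1153/10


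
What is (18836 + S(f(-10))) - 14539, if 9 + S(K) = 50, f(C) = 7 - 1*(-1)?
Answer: 4338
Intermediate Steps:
f(C) = 8 (f(C) = 7 + 1 = 8)
S(K) = 41 (S(K) = -9 + 50 = 41)
(18836 + S(f(-10))) - 14539 = (18836 + 41) - 14539 = 18877 - 14539 = 4338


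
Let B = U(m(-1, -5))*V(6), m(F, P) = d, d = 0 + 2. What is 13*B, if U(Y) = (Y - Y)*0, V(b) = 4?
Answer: 0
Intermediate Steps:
d = 2
m(F, P) = 2
U(Y) = 0 (U(Y) = 0*0 = 0)
B = 0 (B = 0*4 = 0)
13*B = 13*0 = 0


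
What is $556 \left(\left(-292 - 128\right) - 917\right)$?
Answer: $-743372$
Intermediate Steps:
$556 \left(\left(-292 - 128\right) - 917\right) = 556 \left(-420 - 917\right) = 556 \left(-1337\right) = -743372$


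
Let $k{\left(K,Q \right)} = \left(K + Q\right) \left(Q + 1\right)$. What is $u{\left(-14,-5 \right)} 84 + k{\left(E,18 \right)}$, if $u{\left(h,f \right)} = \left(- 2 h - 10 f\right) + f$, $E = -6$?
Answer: $6360$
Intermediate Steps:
$k{\left(K,Q \right)} = \left(1 + Q\right) \left(K + Q\right)$ ($k{\left(K,Q \right)} = \left(K + Q\right) \left(1 + Q\right) = \left(1 + Q\right) \left(K + Q\right)$)
$u{\left(h,f \right)} = - 9 f - 2 h$ ($u{\left(h,f \right)} = \left(- 10 f - 2 h\right) + f = - 9 f - 2 h$)
$u{\left(-14,-5 \right)} 84 + k{\left(E,18 \right)} = \left(\left(-9\right) \left(-5\right) - -28\right) 84 + \left(-6 + 18 + 18^{2} - 108\right) = \left(45 + 28\right) 84 + \left(-6 + 18 + 324 - 108\right) = 73 \cdot 84 + 228 = 6132 + 228 = 6360$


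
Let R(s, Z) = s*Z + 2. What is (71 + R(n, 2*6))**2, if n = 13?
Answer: 52441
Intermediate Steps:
R(s, Z) = 2 + Z*s (R(s, Z) = Z*s + 2 = 2 + Z*s)
(71 + R(n, 2*6))**2 = (71 + (2 + (2*6)*13))**2 = (71 + (2 + 12*13))**2 = (71 + (2 + 156))**2 = (71 + 158)**2 = 229**2 = 52441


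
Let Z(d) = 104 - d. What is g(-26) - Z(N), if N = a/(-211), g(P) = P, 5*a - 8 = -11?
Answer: -137147/1055 ≈ -130.00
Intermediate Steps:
a = -⅗ (a = 8/5 + (⅕)*(-11) = 8/5 - 11/5 = -⅗ ≈ -0.60000)
N = 3/1055 (N = -⅗/(-211) = -⅗*(-1/211) = 3/1055 ≈ 0.0028436)
g(-26) - Z(N) = -26 - (104 - 1*3/1055) = -26 - (104 - 3/1055) = -26 - 1*109717/1055 = -26 - 109717/1055 = -137147/1055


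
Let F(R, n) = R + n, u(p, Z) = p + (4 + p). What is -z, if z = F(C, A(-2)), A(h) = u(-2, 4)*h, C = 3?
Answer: -3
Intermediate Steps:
u(p, Z) = 4 + 2*p
A(h) = 0 (A(h) = (4 + 2*(-2))*h = (4 - 4)*h = 0*h = 0)
z = 3 (z = 3 + 0 = 3)
-z = -1*3 = -3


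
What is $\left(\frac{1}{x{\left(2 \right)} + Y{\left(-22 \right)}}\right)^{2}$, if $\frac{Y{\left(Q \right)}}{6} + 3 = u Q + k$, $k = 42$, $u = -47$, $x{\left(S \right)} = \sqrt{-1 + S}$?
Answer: $\frac{1}{41460721} \approx 2.4119 \cdot 10^{-8}$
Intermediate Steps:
$Y{\left(Q \right)} = 234 - 282 Q$ ($Y{\left(Q \right)} = -18 + 6 \left(- 47 Q + 42\right) = -18 + 6 \left(42 - 47 Q\right) = -18 - \left(-252 + 282 Q\right) = 234 - 282 Q$)
$\left(\frac{1}{x{\left(2 \right)} + Y{\left(-22 \right)}}\right)^{2} = \left(\frac{1}{\sqrt{-1 + 2} + \left(234 - -6204\right)}\right)^{2} = \left(\frac{1}{\sqrt{1} + \left(234 + 6204\right)}\right)^{2} = \left(\frac{1}{1 + 6438}\right)^{2} = \left(\frac{1}{6439}\right)^{2} = \frac{1}{41460721}$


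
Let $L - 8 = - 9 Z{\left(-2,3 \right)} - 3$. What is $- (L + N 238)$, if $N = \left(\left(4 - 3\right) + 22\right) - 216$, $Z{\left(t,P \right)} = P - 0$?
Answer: $45956$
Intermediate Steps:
$Z{\left(t,P \right)} = P$ ($Z{\left(t,P \right)} = P + 0 = P$)
$L = -22$ ($L = 8 - 30 = -22$)
$N = -193$ ($N = \left(1 + 22\right) - 216 = 23 - 216 = -193$)
$- (L + N 238) = - (-22 - 45934) = \left(-1\right) \left(-45956\right) = 45956$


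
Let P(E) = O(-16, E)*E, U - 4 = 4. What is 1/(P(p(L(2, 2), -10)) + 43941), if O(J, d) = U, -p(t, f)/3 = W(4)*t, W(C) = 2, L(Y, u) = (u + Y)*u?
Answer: 1/43557 ≈ 2.2958e-5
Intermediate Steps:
L(Y, u) = u*(Y + u) (L(Y, u) = (Y + u)*u = u*(Y + u))
U = 8 (U = 4 + 4 = 8)
p(t, f) = -6*t
O(J, d) = 8
P(E) = 8*E
1/(P(p(L(2, 2), -10)) + 43941) = 1/(8*(-12*(2 + 2)) + 43941) = 1/(8*(-12*4) + 43941) = 1/(8*(-6*8) + 43941) = 1/(8*(-48) + 43941) = 1/(-384 + 43941) = 1/43557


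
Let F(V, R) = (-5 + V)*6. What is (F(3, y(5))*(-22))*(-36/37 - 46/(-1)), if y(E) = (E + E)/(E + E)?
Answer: 439824/37 ≈ 11887.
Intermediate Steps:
y(E) = 1 (y(E) = (2*E)/((2*E)) = (2*E)*(1/(2*E)) = 1)
F(V, R) = -30 + 6*V
(F(3, y(5))*(-22))*(-36/37 - 46/(-1)) = ((-30 + 6*3)*(-22))*(-36/37 - 46/(-1)) = ((-30 + 18)*(-22))*(-36*1/37 - 46*(-1)) = (-12*(-22))*(-36/37 + 46) = 264*(1666/37) = 439824/37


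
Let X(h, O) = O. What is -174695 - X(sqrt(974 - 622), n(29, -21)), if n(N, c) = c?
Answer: -174674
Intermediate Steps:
-174695 - X(sqrt(974 - 622), n(29, -21)) = -174695 - 1*(-21) = -174695 + 21 = -174674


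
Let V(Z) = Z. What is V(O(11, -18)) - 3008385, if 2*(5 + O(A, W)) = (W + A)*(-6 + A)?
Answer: -6016815/2 ≈ -3.0084e+6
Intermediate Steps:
O(A, W) = -5 + (-6 + A)*(A + W)/2 (O(A, W) = -5 + ((W + A)*(-6 + A))/2 = -5 + ((A + W)*(-6 + A))/2 = -5 + ((-6 + A)*(A + W))/2 = -5 + (-6 + A)*(A + W)/2)
V(O(11, -18)) - 3008385 = (-5 + (½)*11² - 3*11 - 3*(-18) + (½)*11*(-18)) - 3008385 = (-5 + (½)*121 - 33 + 54 - 99) - 3008385 = (-5 + 121/2 - 33 + 54 - 99) - 3008385 = -45/2 - 3008385 = -6016815/2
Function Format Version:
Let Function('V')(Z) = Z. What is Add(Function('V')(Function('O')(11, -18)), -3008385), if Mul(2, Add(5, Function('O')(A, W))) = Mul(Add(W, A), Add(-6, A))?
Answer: Rational(-6016815, 2) ≈ -3.0084e+6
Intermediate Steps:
Function('O')(A, W) = Add(-5, Mul(Rational(1, 2), Add(-6, A), Add(A, W))) (Function('O')(A, W) = Add(-5, Mul(Rational(1, 2), Mul(Add(W, A), Add(-6, A)))) = Add(-5, Mul(Rational(1, 2), Mul(Add(A, W), Add(-6, A)))) = Add(-5, Mul(Rational(1, 2), Mul(Add(-6, A), Add(A, W)))) = Add(-5, Mul(Rational(1, 2), Add(-6, A), Add(A, W))))
Add(Function('V')(Function('O')(11, -18)), -3008385) = Add(Add(-5, Mul(Rational(1, 2), Pow(11, 2)), Mul(-3, 11), Mul(-3, -18), Mul(Rational(1, 2), 11, -18)), -3008385) = Add(Add(-5, Mul(Rational(1, 2), 121), -33, 54, -99), -3008385) = Add(Add(-5, Rational(121, 2), -33, 54, -99), -3008385) = Add(Rational(-45, 2), -3008385) = Rational(-6016815, 2)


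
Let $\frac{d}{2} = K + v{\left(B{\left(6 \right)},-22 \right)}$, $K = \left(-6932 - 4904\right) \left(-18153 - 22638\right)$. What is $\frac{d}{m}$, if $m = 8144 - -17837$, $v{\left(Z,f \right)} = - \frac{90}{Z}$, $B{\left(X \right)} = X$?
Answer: $\frac{965604522}{25981} \approx 37166.0$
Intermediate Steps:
$K = 482802276$ ($K = \left(-11836\right) \left(-40791\right) = 482802276$)
$d = 965604522$ ($d = 2 \left(482802276 - \frac{90}{6}\right) = 2 \left(482802276 - 15\right) = 2 \cdot 482802261 = 965604522$)
$m = 25981$ ($m = 8144 + 17837 = 25981$)
$\frac{d}{m} = \frac{965604522}{25981}$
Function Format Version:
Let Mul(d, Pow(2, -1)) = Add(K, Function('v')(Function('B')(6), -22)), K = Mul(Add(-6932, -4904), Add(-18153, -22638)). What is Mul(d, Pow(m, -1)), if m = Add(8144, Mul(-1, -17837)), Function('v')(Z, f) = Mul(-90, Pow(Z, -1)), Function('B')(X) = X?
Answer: Rational(965604522, 25981) ≈ 37166.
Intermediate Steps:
K = 482802276 (K = Mul(-11836, -40791) = 482802276)
d = 965604522 (d = Mul(2, Add(482802276, Mul(-90, Pow(6, -1)))) = Mul(2, Add(482802276, Mul(-90, Rational(1, 6)))) = Mul(2, Add(482802276, -15)) = Mul(2, 482802261) = 965604522)
m = 25981 (m = Add(8144, 17837) = 25981)
Mul(d, Pow(m, -1)) = Mul(965604522, Pow(25981, -1)) = Mul(965604522, Rational(1, 25981)) = Rational(965604522, 25981)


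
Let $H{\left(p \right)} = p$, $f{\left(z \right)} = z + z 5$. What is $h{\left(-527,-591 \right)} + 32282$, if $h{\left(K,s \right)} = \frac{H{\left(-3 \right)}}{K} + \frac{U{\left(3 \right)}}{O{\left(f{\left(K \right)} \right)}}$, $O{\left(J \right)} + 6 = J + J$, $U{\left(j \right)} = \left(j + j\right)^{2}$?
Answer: $\frac{17948307773}{555985} \approx 32282.0$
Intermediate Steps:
$U{\left(j \right)} = 4 j^{2}$ ($U{\left(j \right)} = \left(2 j\right)^{2} = 4 j^{2}$)
$f{\left(z \right)} = 6 z$ ($f{\left(z \right)} = z + 5 z = 6 z$)
$O{\left(J \right)} = -6 + 2 J$ ($O{\left(J \right)} = -6 + \left(J + J\right) = -6 + 2 J$)
$h{\left(K,s \right)} = - \frac{3}{K} + \frac{36}{-6 + 12 K}$ ($h{\left(K,s \right)} = - \frac{3}{K} + \frac{4 \cdot 3^{2}}{-6 + 2 \cdot 6 K} = - \frac{3}{K} + \frac{4 \cdot 9}{-6 + 12 K} = - \frac{3}{K} + \frac{36}{-6 + 12 K}$)
$h{\left(-527,-591 \right)} + 32282 = \frac{3}{\left(-527\right) \left(-1 + 2 \left(-527\right)\right)} + 32282 = 3 \left(- \frac{1}{527}\right) \frac{1}{-1 - 1054} + 32282 = 3 \left(- \frac{1}{527}\right) \frac{1}{-1055} + 32282 = 3 \left(- \frac{1}{527}\right) \left(- \frac{1}{1055}\right) + 32282 = \frac{3}{555985} + 32282 = \frac{17948307773}{555985}$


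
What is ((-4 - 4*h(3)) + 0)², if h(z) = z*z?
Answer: 1600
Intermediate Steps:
h(z) = z²
((-4 - 4*h(3)) + 0)² = ((-4 - 4*3²) + 0)² = ((-4 - 4*9) + 0)² = ((-4 - 36) + 0)² = (-40 + 0)² = (-40)² = 1600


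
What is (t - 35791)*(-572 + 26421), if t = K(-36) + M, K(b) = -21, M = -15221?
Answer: -1319152017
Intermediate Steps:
t = -15242 (t = -21 - 15221 = -15242)
(t - 35791)*(-572 + 26421) = (-15242 - 35791)*(-572 + 26421) = -51033*25849 = -1319152017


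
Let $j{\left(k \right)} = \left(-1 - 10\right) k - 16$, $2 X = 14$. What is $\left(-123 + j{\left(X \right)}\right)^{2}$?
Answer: $46656$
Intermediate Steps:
$X = 7$ ($X = \frac{1}{2} \cdot 14 = 7$)
$j{\left(k \right)} = -16 - 11 k$ ($j{\left(k \right)} = - 11 k - 16 = -16 - 11 k$)
$\left(-123 + j{\left(X \right)}\right)^{2} = \left(-123 - 93\right)^{2} = \left(-216\right)^{2} = 46656$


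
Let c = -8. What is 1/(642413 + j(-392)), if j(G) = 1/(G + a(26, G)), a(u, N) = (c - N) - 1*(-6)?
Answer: 2/1284825 ≈ 1.5566e-6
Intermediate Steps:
a(u, N) = -2 - N (a(u, N) = (-8 - N) - 1*(-6) = (-8 - N) + 6 = -2 - N)
j(G) = -½ (j(G) = 1/(G + (-2 - G)) = 1/(-2) = -½)
1/(642413 + j(-392)) = 1/(642413 - ½) = 1/(1284825/2) = 2/1284825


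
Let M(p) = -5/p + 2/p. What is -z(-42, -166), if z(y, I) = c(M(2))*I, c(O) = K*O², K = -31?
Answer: -23157/2 ≈ -11579.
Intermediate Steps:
M(p) = -3/p
c(O) = -31*O²
z(y, I) = -279*I/4 (z(y, I) = (-31*(-3/2)²)*I = (-31*9/4)*I = -279*I/4)
-z(-42, -166) = -(-279)*(-166)/4 = -1*23157/2 = -23157/2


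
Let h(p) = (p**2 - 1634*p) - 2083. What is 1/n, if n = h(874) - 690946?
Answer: -1/1357269 ≈ -7.3677e-7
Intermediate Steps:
h(p) = -2083 + p**2 - 1634*p
n = -1357269 (n = (-2083 + 874**2 - 1634*874) - 690946 = (-2083 + 763876 - 1428116) - 690946 = -666323 - 690946 = -1357269)
1/n = 1/(-1357269) = -1/1357269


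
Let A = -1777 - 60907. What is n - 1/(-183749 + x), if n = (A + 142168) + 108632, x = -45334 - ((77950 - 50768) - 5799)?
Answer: 47116662057/250466 ≈ 1.8812e+5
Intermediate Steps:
A = -62684
x = -66717 (x = -45334 - (27182 - 5799) = -45334 - 1*21383 = -45334 - 21383 = -66717)
n = 188116 (n = (-62684 + 142168) + 108632 = 79484 + 108632 = 188116)
n - 1/(-183749 + x) = 188116 - 1/(-183749 - 66717) = 188116 - 1/(-250466) = 188116 - 1*(-1/250466) = 188116 + 1/250466 = 47116662057/250466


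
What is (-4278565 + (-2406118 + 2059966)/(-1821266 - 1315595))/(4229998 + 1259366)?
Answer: -13421263338313/17219371846404 ≈ -0.77943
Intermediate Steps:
(-4278565 + (-2406118 + 2059966)/(-1821266 - 1315595))/(4229998 + 1259366) = (-4278565 - 346152/(-3136861))/5489364 = (-4278565 - 346152*(-1/3136861))*(1/5489364) = (-4278565 + 346152/3136861)*(1/5489364) = -13421263338313/3136861*1/5489364 = -13421263338313/17219371846404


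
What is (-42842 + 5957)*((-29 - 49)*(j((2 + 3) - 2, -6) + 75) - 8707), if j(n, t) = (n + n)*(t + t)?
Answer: 329788785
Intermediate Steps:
j(n, t) = 4*n*t (j(n, t) = (2*n)*(2*t) = 4*n*t)
(-42842 + 5957)*((-29 - 49)*(j((2 + 3) - 2, -6) + 75) - 8707) = (-42842 + 5957)*((-29 - 49)*(4*((2 + 3) - 2)*(-6) + 75) - 8707) = -36885*(-78*(4*(5 - 2)*(-6) + 75) - 8707) = -36885*(-78*(4*3*(-6) + 75) - 8707) = -36885*(-78*(-72 + 75) - 8707) = -36885*(-78*3 - 8707) = -36885*(-234 - 8707) = -36885*(-8941) = 329788785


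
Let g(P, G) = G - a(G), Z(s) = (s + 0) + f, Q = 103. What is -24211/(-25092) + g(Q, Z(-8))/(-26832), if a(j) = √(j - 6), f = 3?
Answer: 54146251/56105712 + I*√11/26832 ≈ 0.96508 + 0.00012361*I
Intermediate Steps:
a(j) = √(-6 + j)
Z(s) = 3 + s (Z(s) = (s + 0) + 3 = s + 3 = 3 + s)
g(P, G) = G - √(-6 + G)
-24211/(-25092) + g(Q, Z(-8))/(-26832) = -24211/(-25092) + ((3 - 8) - √(-6 + (3 - 8)))/(-26832) = -24211*(-1/25092) + (-5 - √(-6 - 5))*(-1/26832) = 24211/25092 + (-5 - √(-11))*(-1/26832) = 24211/25092 + (-5 - I*√11)*(-1/26832) = 24211/25092 + (5/26832 + I*√11/26832) = 54146251/56105712 + I*√11/26832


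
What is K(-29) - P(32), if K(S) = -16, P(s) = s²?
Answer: -1040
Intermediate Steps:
K(-29) - P(32) = -16 - 1*32² = -16 - 1*1024 = -16 - 1024 = -1040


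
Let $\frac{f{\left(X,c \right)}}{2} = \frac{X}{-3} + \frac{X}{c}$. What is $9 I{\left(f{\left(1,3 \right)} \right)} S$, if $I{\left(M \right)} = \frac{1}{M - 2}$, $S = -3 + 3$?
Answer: $0$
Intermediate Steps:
$f{\left(X,c \right)} = - \frac{2 X}{3} + \frac{2 X}{c}$ ($f{\left(X,c \right)} = 2 \left(\frac{X}{-3} + \frac{X}{c}\right) = 2 \left(X \left(- \frac{1}{3}\right) + \frac{X}{c}\right) = 2 \left(- \frac{X}{3} + \frac{X}{c}\right) = - \frac{2 X}{3} + \frac{2 X}{c}$)
$S = 0$
$I{\left(M \right)} = \frac{1}{-2 + M}$
$9 I{\left(f{\left(1,3 \right)} \right)} S = \frac{9}{-2 + \frac{2}{3} \cdot 1 \cdot \frac{1}{3} \left(3 - 3\right)} 0 = \frac{9}{-2 + \frac{2}{3} \cdot 1 \cdot \frac{1}{3} \cdot 0} \cdot 0 = \frac{9}{-2 + 0} \cdot 0 = \frac{9}{-2} \cdot 0 = 9 \left(- \frac{1}{2}\right) 0 = \left(- \frac{9}{2}\right) 0 = 0$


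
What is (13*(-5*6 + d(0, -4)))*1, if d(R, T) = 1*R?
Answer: -390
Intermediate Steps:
d(R, T) = R
(13*(-5*6 + d(0, -4)))*1 = (13*(-5*6 + 0))*1 = (13*(-30 + 0))*1 = (13*(-30))*1 = -390*1 = -390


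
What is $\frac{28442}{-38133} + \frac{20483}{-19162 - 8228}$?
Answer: $- \frac{520034873}{348154290} \approx -1.4937$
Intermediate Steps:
$\frac{28442}{-38133} + \frac{20483}{-19162 - 8228} = 28442 \left(- \frac{1}{38133}\right) + \frac{20483}{-27390} = - \frac{28442}{38133} + 20483 \left(- \frac{1}{27390}\right) = - \frac{28442}{38133} - \frac{20483}{27390} = - \frac{520034873}{348154290}$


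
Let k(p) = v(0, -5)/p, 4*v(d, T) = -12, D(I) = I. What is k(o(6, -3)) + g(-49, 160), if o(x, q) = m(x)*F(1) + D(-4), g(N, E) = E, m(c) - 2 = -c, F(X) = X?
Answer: 1283/8 ≈ 160.38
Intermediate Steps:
v(d, T) = -3 (v(d, T) = (1/4)*(-12) = -3)
m(c) = 2 - c
o(x, q) = -2 - x (o(x, q) = (2 - x)*1 - 4 = (2 - x) - 4 = -2 - x)
k(p) = -3/p
k(o(6, -3)) + g(-49, 160) = -3/(-2 - 1*6) + 160 = -3/(-2 - 6) + 160 = -3/(-8) + 160 = -3*(-1/8) + 160 = 3/8 + 160 = 1283/8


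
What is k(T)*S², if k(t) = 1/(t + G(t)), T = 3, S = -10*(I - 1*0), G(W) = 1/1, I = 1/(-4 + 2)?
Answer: 25/4 ≈ 6.2500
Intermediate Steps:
I = -½ (I = 1/(-2) = -½ ≈ -0.50000)
G(W) = 1
S = 5 (S = -10*(-½ - 1*0) = -10*(-½ + 0) = -10*(-½) = 5)
k(t) = 1/(1 + t) (k(t) = 1/(t + 1) = 1/(1 + t))
k(T)*S² = 5²/(1 + 3) = 25/4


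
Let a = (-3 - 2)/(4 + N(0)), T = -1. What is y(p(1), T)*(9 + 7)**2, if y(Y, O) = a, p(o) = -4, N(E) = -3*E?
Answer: -320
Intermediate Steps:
a = -5/4 (a = (-3 - 2)/(4 - 3*0) = -5/(4 + 0) = -5/4 ≈ -1.2500)
y(Y, O) = -5/4
y(p(1), T)*(9 + 7)**2 = -5*(9 + 7)**2/4 = -5/4*16**2 = -5/4*256 = -320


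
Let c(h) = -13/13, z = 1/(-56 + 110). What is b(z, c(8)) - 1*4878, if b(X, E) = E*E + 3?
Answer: -4874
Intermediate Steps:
z = 1/54 ≈ 0.018519
c(h) = -1 (c(h) = -13*1/13 = -1)
b(X, E) = 3 + E² (b(X, E) = E² + 3 = 3 + E²)
b(z, c(8)) - 1*4878 = (3 + (-1)²) - 1*4878 = (3 + 1) - 4878 = 4 - 4878 = -4874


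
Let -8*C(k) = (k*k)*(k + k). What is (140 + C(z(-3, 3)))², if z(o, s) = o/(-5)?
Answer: 4896220729/250000 ≈ 19585.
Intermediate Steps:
z(o, s) = -o/5 (z(o, s) = o*(-⅕) = -o/5)
C(k) = -k³/4 (C(k) = -k*k*(k + k)/8 = -k²*2*k/8 = -k³/4)
(140 + C(z(-3, 3)))² = (140 - (-⅕*(-3))³/4)² = (140 - (⅗)³/4)² = (140 - ¼*27/125)² = (140 - 27/500)² = (69973/500)² = 4896220729/250000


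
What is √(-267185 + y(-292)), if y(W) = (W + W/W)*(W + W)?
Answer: I*√97241 ≈ 311.83*I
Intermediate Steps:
y(W) = 2*W*(1 + W) (y(W) = (W + 1)*(2*W) = (1 + W)*(2*W) = 2*W*(1 + W))
√(-267185 + y(-292)) = √(-267185 + 2*(-292)*(1 - 292)) = √(-267185 + 2*(-292)*(-291)) = √(-267185 + 169944) = √(-97241) = I*√97241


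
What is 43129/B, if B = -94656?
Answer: -2537/5568 ≈ -0.45564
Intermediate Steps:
43129/B = 43129/(-94656) = 43129*(-1/94656) = -2537/5568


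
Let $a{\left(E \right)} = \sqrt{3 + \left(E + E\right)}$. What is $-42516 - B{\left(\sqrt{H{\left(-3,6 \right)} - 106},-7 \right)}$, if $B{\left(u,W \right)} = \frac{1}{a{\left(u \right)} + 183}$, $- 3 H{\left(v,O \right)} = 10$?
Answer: $-42516 - \frac{1}{183 + \sqrt{3 + \frac{4 i \sqrt{246}}{3}}} \approx -42516.0 + 8.6556 \cdot 10^{-5} i$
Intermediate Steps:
$H{\left(v,O \right)} = - \frac{10}{3}$ ($H{\left(v,O \right)} = \left(- \frac{1}{3}\right) 10 = - \frac{10}{3}$)
$a{\left(E \right)} = \sqrt{3 + 2 E}$
$B{\left(u,W \right)} = \frac{1}{183 + \sqrt{3 + 2 u}}$ ($B{\left(u,W \right)} = \frac{1}{\sqrt{3 + 2 u} + 183} = \frac{1}{183 + \sqrt{3 + 2 u}}$)
$-42516 - B{\left(\sqrt{H{\left(-3,6 \right)} - 106},-7 \right)} = -42516 - \frac{1}{183 + \sqrt{3 + 2 \sqrt{- \frac{10}{3} - 106}}} = -42516 - \frac{1}{183 + \sqrt{3 + 2 \sqrt{- \frac{328}{3}}}} = -42516 - \frac{1}{183 + \sqrt{3 + 2 \frac{2 i \sqrt{246}}{3}}} = -42516 - \frac{1}{183 + \sqrt{3 + \frac{4 i \sqrt{246}}{3}}}$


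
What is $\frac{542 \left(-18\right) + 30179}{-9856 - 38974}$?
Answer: $- \frac{20423}{48830} \approx -0.41825$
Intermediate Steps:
$\frac{542 \left(-18\right) + 30179}{-9856 - 38974} = \frac{-9756 + 30179}{-48830} = 20423 \left(- \frac{1}{48830}\right) = - \frac{20423}{48830}$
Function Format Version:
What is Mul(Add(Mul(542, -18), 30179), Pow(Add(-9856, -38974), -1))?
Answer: Rational(-20423, 48830) ≈ -0.41825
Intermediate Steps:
Mul(Add(Mul(542, -18), 30179), Pow(Add(-9856, -38974), -1)) = Mul(Add(-9756, 30179), Pow(-48830, -1)) = Mul(20423, Rational(-1, 48830)) = Rational(-20423, 48830)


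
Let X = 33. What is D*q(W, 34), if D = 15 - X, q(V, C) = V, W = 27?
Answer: -486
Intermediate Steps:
D = -18 (D = 15 - 1*33 = 15 - 33 = -18)
D*q(W, 34) = -18*27 = -486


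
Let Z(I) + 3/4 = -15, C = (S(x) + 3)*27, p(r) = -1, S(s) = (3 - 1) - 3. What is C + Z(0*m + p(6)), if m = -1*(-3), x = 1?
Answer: 153/4 ≈ 38.250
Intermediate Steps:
S(s) = -1 (S(s) = 2 - 3 = -1)
m = 3
C = 54 (C = (-1 + 3)*27 = 2*27 = 54)
Z(I) = -63/4 (Z(I) = -¾ - 15 = -63/4)
C + Z(0*m + p(6)) = 54 - 63/4 = 153/4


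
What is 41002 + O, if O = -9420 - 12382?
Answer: 19200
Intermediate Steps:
O = -21802
41002 + O = 41002 - 21802 = 19200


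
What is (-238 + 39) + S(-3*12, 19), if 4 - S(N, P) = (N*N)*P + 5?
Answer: -24824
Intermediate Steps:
S(N, P) = -1 - P*N² (S(N, P) = 4 - ((N*N)*P + 5) = 4 - (N²*P + 5) = 4 - (P*N² + 5) = 4 - (5 + P*N²) = 4 + (-5 - P*N²) = -1 - P*N²)
(-238 + 39) + S(-3*12, 19) = (-238 + 39) + (-1 - 1*19*(-3*12)²) = -199 + (-1 - 1*19*(-36)²) = -199 + (-1 - 1*19*1296) = -199 + (-1 - 24624) = -199 - 24625 = -24824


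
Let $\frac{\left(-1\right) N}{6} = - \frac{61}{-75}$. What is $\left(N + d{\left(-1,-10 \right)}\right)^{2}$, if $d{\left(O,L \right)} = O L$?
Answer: $\frac{16384}{625} \approx 26.214$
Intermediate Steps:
$d{\left(O,L \right)} = L O$
$N = - \frac{122}{25}$ ($N = - 6 \left(- \frac{61}{-75}\right) = - 6 \left(\left(-61\right) \left(- \frac{1}{75}\right)\right) = \left(-6\right) \frac{61}{75} = - \frac{122}{25} \approx -4.88$)
$\left(N + d{\left(-1,-10 \right)}\right)^{2} = \left(- \frac{122}{25} - -10\right)^{2} = \left(- \frac{122}{25} + 10\right)^{2} = \left(\frac{128}{25}\right)^{2} = \frac{16384}{625}$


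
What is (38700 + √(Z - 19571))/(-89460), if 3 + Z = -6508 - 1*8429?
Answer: -215/497 - I*√34511/89460 ≈ -0.4326 - 0.0020766*I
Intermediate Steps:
Z = -14940 (Z = -3 + (-6508 - 1*8429) = -3 + (-6508 - 8429) = -3 - 14937 = -14940)
(38700 + √(Z - 19571))/(-89460) = (38700 + √(-14940 - 19571))/(-89460) = (38700 + √(-34511))*(-1/89460) = (38700 + I*√34511)*(-1/89460) = -215/497 - I*√34511/89460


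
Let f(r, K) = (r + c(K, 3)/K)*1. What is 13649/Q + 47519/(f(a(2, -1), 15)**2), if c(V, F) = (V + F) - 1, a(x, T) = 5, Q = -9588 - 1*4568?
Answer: 37809310441/29954096 ≈ 1262.2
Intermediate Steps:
Q = -14156 (Q = -9588 - 4568 = -14156)
c(V, F) = -1 + F + V (c(V, F) = (F + V) - 1 = -1 + F + V)
f(r, K) = r + (2 + K)/K (f(r, K) = (r + (-1 + 3 + K)/K)*1 = (r + (2 + K)/K)*1 = r + (2 + K)/K)
13649/Q + 47519/(f(a(2, -1), 15)**2) = 13649/(-14156) + 47519/((1 + 5 + 2/15)**2) = 13649*(-1/14156) + 47519/((1 + 5 + 2*(1/15))**2) = -13649/14156 + 47519/((1 + 5 + 2/15)**2) = -13649/14156 + 47519/((92/15)**2) = -13649/14156 + 47519/(8464/225) = -13649/14156 + 47519*(225/8464) = -13649/14156 + 10691775/8464 = 37809310441/29954096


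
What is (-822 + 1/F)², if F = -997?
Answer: 671637616225/994009 ≈ 6.7569e+5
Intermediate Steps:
(-822 + 1/F)² = (-822 + 1/(-997))² = (-822 - 1/997)² = (-819535/997)² = 671637616225/994009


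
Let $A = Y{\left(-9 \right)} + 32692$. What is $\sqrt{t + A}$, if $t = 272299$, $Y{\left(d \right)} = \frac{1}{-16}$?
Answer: $\frac{\sqrt{4879855}}{4} \approx 552.26$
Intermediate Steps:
$Y{\left(d \right)} = - \frac{1}{16}$
$A = \frac{523071}{16}$ ($A = - \frac{1}{16} + 32692 = \frac{523071}{16} \approx 32692.0$)
$\sqrt{t + A} = \sqrt{272299 + \frac{523071}{16}} = \sqrt{\frac{4879855}{16}} = \frac{\sqrt{4879855}}{4}$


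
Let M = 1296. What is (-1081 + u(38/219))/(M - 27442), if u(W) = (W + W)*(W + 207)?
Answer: 48397645/1253988306 ≈ 0.038595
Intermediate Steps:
u(W) = 2*W*(207 + W) (u(W) = (2*W)*(207 + W) = 2*W*(207 + W))
(-1081 + u(38/219))/(M - 27442) = (-1081 + 2*(38/219)*(207 + 38/219))/(1296 - 27442) = (-1081 + 2*(38*(1/219))*(207 + 38*(1/219)))/(-26146) = (-1081 + 2*(38/219)*(207 + 38/219))*(-1/26146) = (-1081 + 2*(38/219)*(45371/219))*(-1/26146) = (-1081 + 3448196/47961)*(-1/26146) = -48397645/47961*(-1/26146) = 48397645/1253988306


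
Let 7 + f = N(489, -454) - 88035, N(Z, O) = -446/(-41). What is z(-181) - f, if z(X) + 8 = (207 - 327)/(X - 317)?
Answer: 299543504/3403 ≈ 88023.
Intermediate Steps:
N(Z, O) = 446/41 (N(Z, O) = -446*(-1/41) = 446/41)
z(X) = -8 - 120/(-317 + X) (z(X) = -8 + (207 - 327)/(X - 317) = -8 - 120/(-317 + X))
f = -3609276/41 (f = -7 + (446/41 - 88035) = -7 - 3608989/41 = -3609276/41 ≈ -88031.)
z(-181) - f = 8*(302 - 1*(-181))/(-317 - 181) - 1*(-3609276/41) = 8*(302 + 181)/(-498) + 3609276/41 = 8*(-1/498)*483 + 3609276/41 = -644/83 + 3609276/41 = 299543504/3403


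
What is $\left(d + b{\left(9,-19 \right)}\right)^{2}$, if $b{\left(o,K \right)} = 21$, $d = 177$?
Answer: $39204$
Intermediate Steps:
$\left(d + b{\left(9,-19 \right)}\right)^{2} = \left(177 + 21\right)^{2} = 198^{2} = 39204$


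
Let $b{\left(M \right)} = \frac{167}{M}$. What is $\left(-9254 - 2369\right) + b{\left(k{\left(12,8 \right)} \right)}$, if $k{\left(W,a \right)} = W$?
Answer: $- \frac{139309}{12} \approx -11609.0$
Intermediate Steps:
$\left(-9254 - 2369\right) + b{\left(k{\left(12,8 \right)} \right)} = \left(-9254 - 2369\right) + \frac{167}{12} = -11623 + 167 \cdot \frac{1}{12} = -11623 + \frac{167}{12} = - \frac{139309}{12}$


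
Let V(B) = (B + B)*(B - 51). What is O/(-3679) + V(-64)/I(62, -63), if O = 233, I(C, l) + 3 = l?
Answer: -27085129/121407 ≈ -223.09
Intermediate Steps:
I(C, l) = -3 + l
V(B) = 2*B*(-51 + B) (V(B) = (2*B)*(-51 + B) = 2*B*(-51 + B))
O/(-3679) + V(-64)/I(62, -63) = 233/(-3679) + (2*(-64)*(-51 - 64))/(-3 - 63) = 233*(-1/3679) + (2*(-64)*(-115))/(-66) = -233/3679 + 14720*(-1/66) = -233/3679 - 7360/33 = -27085129/121407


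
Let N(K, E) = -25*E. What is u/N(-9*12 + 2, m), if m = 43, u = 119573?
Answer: -119573/1075 ≈ -111.23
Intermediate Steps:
u/N(-9*12 + 2, m) = 119573/((-25*43)) = 119573/(-1075) = 119573*(-1/1075) = -119573/1075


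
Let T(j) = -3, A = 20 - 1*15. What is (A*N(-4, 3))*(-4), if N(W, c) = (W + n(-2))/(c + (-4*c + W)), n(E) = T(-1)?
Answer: -140/13 ≈ -10.769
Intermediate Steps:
A = 5 (A = 20 - 15 = 5)
n(E) = -3
N(W, c) = (-3 + W)/(W - 3*c) (N(W, c) = (W - 3)/(c + (-4*c + W)) = (-3 + W)/(c + (W - 4*c)) = (-3 + W)/(W - 3*c))
(A*N(-4, 3))*(-4) = (5*((-3 - 4)/(-4 - 3*3)))*(-4) = (5*(-7/(-4 - 9)))*(-4) = (5*(-7/(-13)))*(-4) = (5*(-1/13*(-7)))*(-4) = (5*(7/13))*(-4) = (35/13)*(-4) = -140/13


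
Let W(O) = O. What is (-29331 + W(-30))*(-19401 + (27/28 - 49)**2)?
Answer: 393477301599/784 ≈ 5.0188e+8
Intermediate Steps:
(-29331 + W(-30))*(-19401 + (27/28 - 49)**2) = (-29331 - 30)*(-19401 + (27/28 - 49)**2) = -29361*(-19401 + (27*(1/28) - 49)**2) = -29361*(-19401 + (27/28 - 49)**2) = -29361*(-19401 + (-1345/28)**2) = -29361*(-19401 + 1809025/784) = -29361*(-13401359/784) = 393477301599/784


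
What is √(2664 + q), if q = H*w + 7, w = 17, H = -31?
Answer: 4*√134 ≈ 46.303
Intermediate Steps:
q = -520 (q = -31*17 + 7 = -527 + 7 = -520)
√(2664 + q) = √(2664 - 520) = √2144 = 4*√134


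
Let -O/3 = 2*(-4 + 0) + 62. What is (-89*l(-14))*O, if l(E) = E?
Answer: -201852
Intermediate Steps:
O = -162 (O = -3*(2*(-4 + 0) + 62) = -3*(2*(-4) + 62) = -3*(-8 + 62) = -3*54 = -162)
(-89*l(-14))*O = -89*(-14)*(-162) = 1246*(-162) = -201852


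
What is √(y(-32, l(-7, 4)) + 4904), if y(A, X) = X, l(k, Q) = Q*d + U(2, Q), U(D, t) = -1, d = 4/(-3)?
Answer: √44079/3 ≈ 69.983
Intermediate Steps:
d = -4/3 (d = 4*(-⅓) = -4/3 ≈ -1.3333)
l(k, Q) = -1 - 4*Q/3 (l(k, Q) = Q*(-4/3) - 1 = -4*Q/3 - 1 = -1 - 4*Q/3)
√(y(-32, l(-7, 4)) + 4904) = √((-1 - 4/3*4) + 4904) = √((-1 - 16/3) + 4904) = √(-19/3 + 4904) = √(14693/3) = √44079/3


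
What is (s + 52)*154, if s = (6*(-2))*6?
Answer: -3080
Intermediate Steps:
s = -72 (s = -12*6 = -72)
(s + 52)*154 = (-72 + 52)*154 = -20*154 = -3080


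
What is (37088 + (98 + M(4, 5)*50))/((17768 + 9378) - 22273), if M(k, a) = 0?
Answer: 37186/4873 ≈ 7.6310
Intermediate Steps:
(37088 + (98 + M(4, 5)*50))/((17768 + 9378) - 22273) = (37088 + (98 + 0*50))/((17768 + 9378) - 22273) = (37088 + (98 + 0))/(27146 - 22273) = (37088 + 98)/4873 = 37186*(1/4873) = 37186/4873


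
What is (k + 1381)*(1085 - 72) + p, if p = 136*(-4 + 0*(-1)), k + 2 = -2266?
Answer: -899075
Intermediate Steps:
k = -2268 (k = -2 - 2266 = -2268)
p = -544 (p = 136*(-4 + 0) = 136*(-4) = -544)
(k + 1381)*(1085 - 72) + p = (-2268 + 1381)*(1085 - 72) - 544 = -887*1013 - 544 = -898531 - 544 = -899075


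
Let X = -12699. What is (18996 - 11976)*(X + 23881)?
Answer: 78497640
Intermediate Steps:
(18996 - 11976)*(X + 23881) = (18996 - 11976)*(-12699 + 23881) = 7020*11182 = 78497640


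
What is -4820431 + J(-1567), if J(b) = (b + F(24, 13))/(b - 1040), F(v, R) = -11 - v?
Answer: -4188954005/869 ≈ -4.8204e+6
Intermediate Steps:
J(b) = (-35 + b)/(-1040 + b) (J(b) = (b + (-11 - 1*24))/(b - 1040) = (b + (-11 - 24))/(-1040 + b) = (b - 35)/(-1040 + b) = (-35 + b)/(-1040 + b))
-4820431 + J(-1567) = -4820431 + (-35 - 1567)/(-1040 - 1567) = -4820431 - 1602/(-2607) = -4820431 - 1/2607*(-1602) = -4820431 + 534/869 = -4188954005/869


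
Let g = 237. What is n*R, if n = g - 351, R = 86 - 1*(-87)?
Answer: -19722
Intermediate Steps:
R = 173 (R = 86 + 87 = 173)
n = -114 (n = 237 - 351 = -114)
n*R = -114*173 = -19722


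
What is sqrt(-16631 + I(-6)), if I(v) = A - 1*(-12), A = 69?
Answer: 5*I*sqrt(662) ≈ 128.65*I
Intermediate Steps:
I(v) = 81 (I(v) = 69 - 1*(-12) = 69 + 12 = 81)
sqrt(-16631 + I(-6)) = sqrt(-16631 + 81) = sqrt(-16550) = 5*I*sqrt(662)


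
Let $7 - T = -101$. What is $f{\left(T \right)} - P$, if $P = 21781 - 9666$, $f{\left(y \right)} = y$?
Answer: $-12007$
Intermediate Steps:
$T = 108$ ($T = 7 - -101 = 7 + 101 = 108$)
$P = 12115$ ($P = 21781 - 9666 = 12115$)
$f{\left(T \right)} - P = 108 - 12115 = -12007$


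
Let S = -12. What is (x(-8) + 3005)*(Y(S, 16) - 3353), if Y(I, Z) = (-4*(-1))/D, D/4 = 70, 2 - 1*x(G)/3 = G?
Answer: -142468363/14 ≈ -1.0176e+7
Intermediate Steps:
x(G) = 6 - 3*G
D = 280 (D = 4*70 = 280)
Y(I, Z) = 1/70 (Y(I, Z) = -4*(-1)/280 = 4*(1/280) = 1/70)
(x(-8) + 3005)*(Y(S, 16) - 3353) = ((6 - 3*(-8)) + 3005)*(1/70 - 3353) = ((6 + 24) + 3005)*(-234709/70) = (30 + 3005)*(-234709/70) = 3035*(-234709/70) = -142468363/14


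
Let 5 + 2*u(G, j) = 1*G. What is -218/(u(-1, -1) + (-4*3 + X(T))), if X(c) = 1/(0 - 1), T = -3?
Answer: 109/8 ≈ 13.625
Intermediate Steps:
u(G, j) = -5/2 + G/2 (u(G, j) = -5/2 + (1*G)/2 = -5/2 + G/2)
X(c) = -1 (X(c) = 1/(-1) = -1)
-218/(u(-1, -1) + (-4*3 + X(T))) = -218/((-5/2 + (1/2)*(-1)) + (-4*3 - 1)) = -218/((-5/2 - 1/2) + (-12 - 1)) = -218/(-3 - 13) = -218/(-16) = -1/16*(-218) = 109/8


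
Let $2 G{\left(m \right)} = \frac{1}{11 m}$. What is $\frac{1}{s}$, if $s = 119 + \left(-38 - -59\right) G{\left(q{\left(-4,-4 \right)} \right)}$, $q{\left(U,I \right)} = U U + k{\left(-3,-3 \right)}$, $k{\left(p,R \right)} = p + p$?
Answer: $\frac{220}{26201} \approx 0.0083966$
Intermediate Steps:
$k{\left(p,R \right)} = 2 p$
$q{\left(U,I \right)} = -6 + U^{2}$ ($q{\left(U,I \right)} = U U + 2 \left(-3\right) = U^{2} - 6 = -6 + U^{2}$)
$G{\left(m \right)} = \frac{1}{22 m}$ ($G{\left(m \right)} = \frac{\frac{1}{11} \frac{1}{m}}{2} = \frac{1}{22 m}$)
$s = \frac{26201}{220}$ ($s = 119 + \left(-38 - -59\right) \frac{1}{22 \left(-6 + \left(-4\right)^{2}\right)} = 119 + \left(-38 + 59\right) \frac{1}{22 \left(-6 + 16\right)} = 119 + 21 \frac{1}{22 \cdot 10} = 119 + 21 \cdot \frac{1}{22} \cdot \frac{1}{10} = 119 + 21 \cdot \frac{1}{220} = 119 + \frac{21}{220} = \frac{26201}{220} \approx 119.1$)
$\frac{1}{s} = \frac{1}{\frac{26201}{220}} = \frac{220}{26201}$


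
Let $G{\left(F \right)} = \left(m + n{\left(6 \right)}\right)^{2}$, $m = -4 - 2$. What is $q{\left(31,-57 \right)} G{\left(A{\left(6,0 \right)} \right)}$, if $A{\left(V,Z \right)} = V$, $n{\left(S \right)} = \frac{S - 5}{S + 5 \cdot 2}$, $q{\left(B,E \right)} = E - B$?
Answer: $- \frac{99275}{32} \approx -3102.3$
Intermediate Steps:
$m = -6$
$n{\left(S \right)} = \frac{-5 + S}{10 + S}$ ($n{\left(S \right)} = \frac{-5 + S}{S + 10} = \frac{-5 + S}{10 + S}$)
$G{\left(F \right)} = \frac{9025}{256}$ ($G{\left(F \right)} = \left(-6 + \frac{-5 + 6}{10 + 6}\right)^{2} = \left(-6 + \frac{1}{16} \cdot 1\right)^{2} = \left(-6 + \frac{1}{16}\right)^{2} = \left(- \frac{95}{16}\right)^{2} = \frac{9025}{256}$)
$q{\left(31,-57 \right)} G{\left(A{\left(6,0 \right)} \right)} = \left(-57 - 31\right) \frac{9025}{256} = \left(-88\right) \frac{9025}{256} = - \frac{99275}{32}$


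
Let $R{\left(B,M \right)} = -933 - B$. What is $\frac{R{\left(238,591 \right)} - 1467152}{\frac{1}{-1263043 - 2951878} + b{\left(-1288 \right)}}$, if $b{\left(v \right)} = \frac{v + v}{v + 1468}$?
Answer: $\frac{278498945136735}{2714409169} \approx 1.026 \cdot 10^{5}$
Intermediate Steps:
$b{\left(v \right)} = \frac{2 v}{1468 + v}$
$\frac{R{\left(238,591 \right)} - 1467152}{\frac{1}{-1263043 - 2951878} + b{\left(-1288 \right)}} = \frac{\left(-933 - 238\right) - 1467152}{\frac{1}{-1263043 - 2951878} + 2 \left(-1288\right) \frac{1}{1468 - 1288}} = \frac{\left(-933 - 238\right) - 1467152}{\frac{1}{-4214921} + 2 \left(-1288\right) \frac{1}{180}} = \frac{-1171 - 1467152}{- \frac{1}{4214921} + 2 \left(-1288\right) \frac{1}{180}} = - \frac{1468323}{- \frac{1}{4214921} - \frac{644}{45}} = - \frac{1468323}{- \frac{2714409169}{189671445}} = \left(-1468323\right) \left(- \frac{189671445}{2714409169}\right) = \frac{278498945136735}{2714409169}$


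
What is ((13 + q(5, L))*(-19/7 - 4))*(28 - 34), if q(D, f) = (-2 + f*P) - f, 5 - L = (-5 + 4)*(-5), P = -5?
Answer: 3102/7 ≈ 443.14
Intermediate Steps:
L = 0 (L = 5 - (-5 + 4)*(-5) = 5 - (-1)*(-5) = 5 - 1*5 = 5 - 5 = 0)
q(D, f) = -2 - 6*f (q(D, f) = (-2 + f*(-5)) - f = (-2 - 5*f) - f = -2 - 6*f)
((13 + q(5, L))*(-19/7 - 4))*(28 - 34) = ((13 + (-2 - 6*0))*(-19/7 - 4))*(28 - 34) = ((13 + (-2 + 0))*(-19*⅐ - 4))*(-6) = ((13 - 2)*(-19/7 - 4))*(-6) = (11*(-47/7))*(-6) = -517/7*(-6) = 3102/7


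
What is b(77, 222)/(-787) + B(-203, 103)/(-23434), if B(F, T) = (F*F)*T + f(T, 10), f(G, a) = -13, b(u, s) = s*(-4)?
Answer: -1659811563/9221279 ≈ -180.00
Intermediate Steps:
b(u, s) = -4*s
B(F, T) = -13 + T*F² (B(F, T) = (F*F)*T - 13 = F²*T - 13 = T*F² - 13 = -13 + T*F²)
b(77, 222)/(-787) + B(-203, 103)/(-23434) = -4*222/(-787) + (-13 + 103*(-203)²)/(-23434) = -888*(-1/787) + (-13 + 103*41209)*(-1/23434) = 888/787 + (-13 + 4244527)*(-1/23434) = 888/787 + 4244514*(-1/23434) = 888/787 - 2122257/11717 = -1659811563/9221279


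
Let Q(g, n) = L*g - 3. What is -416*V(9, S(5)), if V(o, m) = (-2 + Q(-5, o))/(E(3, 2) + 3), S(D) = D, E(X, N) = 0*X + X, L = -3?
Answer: -2080/3 ≈ -693.33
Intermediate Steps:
E(X, N) = X (E(X, N) = 0 + X = X)
Q(g, n) = -3 - 3*g (Q(g, n) = -3*g - 3 = -3 - 3*g)
V(o, m) = 5/3 (V(o, m) = (-2 + (-3 - 3*(-5)))/(3 + 3) = (-2 + (-3 + 15))/6 = (-2 + 12)*(⅙) = 10*(⅙) = 5/3)
-416*V(9, S(5)) = -416*5/3 = -2080/3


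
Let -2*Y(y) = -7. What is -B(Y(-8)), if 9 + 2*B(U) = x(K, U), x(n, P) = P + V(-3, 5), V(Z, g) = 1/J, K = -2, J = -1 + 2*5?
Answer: 97/36 ≈ 2.6944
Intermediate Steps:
J = 9 (J = -1 + 10 = 9)
Y(y) = 7/2 (Y(y) = -½*(-7) = 7/2)
V(Z, g) = ⅑ (V(Z, g) = 1/9 = ⅑)
x(n, P) = ⅑ + P (x(n, P) = P + ⅑ = ⅑ + P)
B(U) = -40/9 + U/2 (B(U) = -9/2 + (⅑ + U)/2 = -9/2 + (1/18 + U/2) = -40/9 + U/2)
-B(Y(-8)) = -(-40/9 + (½)*(7/2)) = -(-40/9 + 7/4) = -1*(-97/36) = 97/36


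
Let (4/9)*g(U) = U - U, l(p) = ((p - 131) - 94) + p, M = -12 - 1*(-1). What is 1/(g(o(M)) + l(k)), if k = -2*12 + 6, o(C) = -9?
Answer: -1/261 ≈ -0.0038314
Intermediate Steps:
M = -11 (M = -12 + 1 = -11)
k = -18 (k = -24 + 6 = -18)
l(p) = -225 + 2*p (l(p) = ((-131 + p) - 94) + p = (-225 + p) + p = -225 + 2*p)
g(U) = 0 (g(U) = 9*(U - U)/4 = (9/4)*0 = 0)
1/(g(o(M)) + l(k)) = 1/(0 + (-225 + 2*(-18))) = 1/(0 + (-225 - 36)) = 1/(0 - 261) = 1/(-261) = -1/261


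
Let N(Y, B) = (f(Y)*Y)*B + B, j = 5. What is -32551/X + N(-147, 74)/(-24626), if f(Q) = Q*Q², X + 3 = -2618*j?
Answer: -226208782544499/161214109 ≈ -1.4032e+6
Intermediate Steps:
X = -13093 (X = -3 - 2618*5 = -3 - 13090 = -13093)
f(Q) = Q³
N(Y, B) = B + B*Y⁴ (N(Y, B) = (Y³*Y)*B + B = Y⁴*B + B = B*Y⁴ + B = B + B*Y⁴)
-32551/X + N(-147, 74)/(-24626) = -32551/(-13093) + (74*(1 + (-147)⁴))/(-24626) = -32551*(-1/13093) + (74*(1 + 466948881))*(-1/24626) = 32551/13093 + (74*466948882)*(-1/24626) = 32551/13093 + 34554217268*(-1/24626) = 32551/13093 - 17277108634/12313 = -226208782544499/161214109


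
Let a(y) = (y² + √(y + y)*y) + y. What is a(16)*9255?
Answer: 2517360 + 592320*√2 ≈ 3.3550e+6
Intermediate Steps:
a(y) = y + y² + √2*y^(3/2) (a(y) = (y² + √(2*y)*y) + y = (y² + (√2*√y)*y) + y = (y² + √2*y^(3/2)) + y = y + y² + √2*y^(3/2))
a(16)*9255 = (16 + 16² + √2*16^(3/2))*9255 = (16 + 256 + √2*64)*9255 = (16 + 256 + 64*√2)*9255 = (272 + 64*√2)*9255 = 2517360 + 592320*√2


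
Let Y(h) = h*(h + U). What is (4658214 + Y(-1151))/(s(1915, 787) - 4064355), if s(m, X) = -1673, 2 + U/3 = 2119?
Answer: 663493/2033014 ≈ 0.32636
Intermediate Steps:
U = 6351 (U = -6 + 3*2119 = -6 + 6357 = 6351)
Y(h) = h*(6351 + h) (Y(h) = h*(h + 6351) = h*(6351 + h))
(4658214 + Y(-1151))/(s(1915, 787) - 4064355) = (4658214 - 1151*(6351 - 1151))/(-1673 - 4064355) = (4658214 - 1151*5200)/(-4066028) = (4658214 - 5985200)*(-1/4066028) = -1326986*(-1/4066028) = 663493/2033014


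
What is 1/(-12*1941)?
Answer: -1/23292 ≈ -4.2933e-5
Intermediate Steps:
1/(-12*1941) = 1/(-23292) = -1/23292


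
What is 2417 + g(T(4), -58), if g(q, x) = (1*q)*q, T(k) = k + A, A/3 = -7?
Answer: 2706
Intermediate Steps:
A = -21 (A = 3*(-7) = -21)
T(k) = -21 + k (T(k) = k - 21 = -21 + k)
g(q, x) = q² (g(q, x) = q*q = q²)
2417 + g(T(4), -58) = 2417 + (-21 + 4)² = 2417 + (-17)² = 2417 + 289 = 2706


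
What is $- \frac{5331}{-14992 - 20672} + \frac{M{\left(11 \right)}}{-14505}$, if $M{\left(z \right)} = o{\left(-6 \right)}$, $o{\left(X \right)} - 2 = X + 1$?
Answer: $\frac{8603683}{57478480} \approx 0.14969$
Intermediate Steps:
$o{\left(X \right)} = 3 + X$ ($o{\left(X \right)} = 2 + \left(X + 1\right) = 2 + \left(1 + X\right) = 3 + X$)
$M{\left(z \right)} = -3$ ($M{\left(z \right)} = 3 - 6 = -3$)
$- \frac{5331}{-14992 - 20672} + \frac{M{\left(11 \right)}}{-14505} = - \frac{5331}{-14992 - 20672} - \frac{3}{-14505} = - \frac{5331}{-14992 - 20672} - - \frac{1}{4835} = - \frac{5331}{-35664} + \frac{1}{4835} = \left(-5331\right) \left(- \frac{1}{35664}\right) + \frac{1}{4835} = \frac{1777}{11888} + \frac{1}{4835} = \frac{8603683}{57478480}$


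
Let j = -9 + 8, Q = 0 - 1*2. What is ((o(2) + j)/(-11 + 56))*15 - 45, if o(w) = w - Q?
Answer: -44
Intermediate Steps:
Q = -2 (Q = 0 - 2 = -2)
j = -1
o(w) = 2 + w (o(w) = w - 1*(-2) = w + 2 = 2 + w)
((o(2) + j)/(-11 + 56))*15 - 45 = (((2 + 2) - 1)/(-11 + 56))*15 - 45 = ((4 - 1)/45)*15 - 45 = (3*(1/45))*15 - 45 = (1/15)*15 - 45 = 1 - 45 = -44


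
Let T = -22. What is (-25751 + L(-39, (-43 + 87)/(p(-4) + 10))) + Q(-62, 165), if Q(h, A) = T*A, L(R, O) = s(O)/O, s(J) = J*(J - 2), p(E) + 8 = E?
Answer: -29405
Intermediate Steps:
p(E) = -8 + E
s(J) = J*(-2 + J)
L(R, O) = -2 + O (L(R, O) = (O*(-2 + O))/O = -2 + O)
Q(h, A) = -22*A
(-25751 + L(-39, (-43 + 87)/(p(-4) + 10))) + Q(-62, 165) = (-25751 + (-2 + (-43 + 87)/((-8 - 4) + 10))) - 22*165 = (-25751 + (-2 + 44/(-12 + 10))) - 3630 = (-25751 + (-2 + 44/(-2))) - 3630 = (-25751 + (-2 + 44*(-½))) - 3630 = (-25751 + (-2 - 22)) - 3630 = (-25751 - 24) - 3630 = -25775 - 3630 = -29405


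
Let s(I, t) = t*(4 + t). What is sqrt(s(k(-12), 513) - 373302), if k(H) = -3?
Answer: 3*I*sqrt(12009) ≈ 328.76*I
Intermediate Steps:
sqrt(s(k(-12), 513) - 373302) = sqrt(513*(4 + 513) - 373302) = sqrt(513*517 - 373302) = sqrt(265221 - 373302) = sqrt(-108081) = 3*I*sqrt(12009)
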